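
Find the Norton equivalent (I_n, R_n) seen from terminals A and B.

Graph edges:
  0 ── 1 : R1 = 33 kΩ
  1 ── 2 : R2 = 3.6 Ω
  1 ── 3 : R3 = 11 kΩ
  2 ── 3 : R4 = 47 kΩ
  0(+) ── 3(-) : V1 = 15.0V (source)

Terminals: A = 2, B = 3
Find the Thévenin equivalent first; then I_n = V_th/R_th and R_n = R_th.
Step 1 — V_th is the open-circuit voltage V_A - V_B (nothing connected across the terminals).
Nodal analysis, taking node 3 as the 0 V reference.
Source V1 fixes V_0 = 15 V.
KCL at each unknown node (sum of currents leaving = 0; resistances in Ω):
  Node 1: (V_1 - 15)/33000 + (V_1 - V_2)/3.6 + (V_1 - 0)/11000 = 0
  Node 2: (V_2 - V_1)/3.6 + (V_2 - 0)/47000 = 0
Collecting terms (coefficients in siemens):
  0.2779·V_1 - 0.2778·V_2 = 0.0004545
  0.2778·V_2 - 0.2778·V_1 = 0
Determinant D = (0.2779)(0.2778) - (-0.2778)(-0.2778) = 0.00003958
V_1 = [(0.0004545)(0.2778) - (-0.2778)(0)]/D = 3.19 V
V_2 = [(0.2779)(0) - (0.0004545)(-0.2778)]/D = 3.19 V
V_th = V_2 - V_3 = 3.19 - 0 = 3.19 V
Step 2 — R_th: zero the source — replace V1 by a short circuit (node 3 merges into node 0) — and find the resistance seen between A (node 2) and B (node 0).
Reduce the network between node 2 (A) and node 0 (B) by series/parallel combination:
  Rp1 = R1 ‖ R3 (parallel, both between nodes 0 and 1) = 1/(1/33000 + 1/11000) = 8250 Ω
  Rs1 = R2 + Rp1 (series, joined only at node 1) = 3.6 + 8250 = 8254 Ω
  Rp2 = R4 ‖ Rs1 (parallel, both between nodes 0 and 2) = 1/(1/47000 + 1/8254) = 7021 Ω
R_th = 7.021 kΩ
I_n = V_th/R_th = 3.19/7021 = 0.0004543 A, and R_n = R_th = 7.021 kΩ

Final answer: I_n = 0.0004543 A, R_n = 7.021 kΩ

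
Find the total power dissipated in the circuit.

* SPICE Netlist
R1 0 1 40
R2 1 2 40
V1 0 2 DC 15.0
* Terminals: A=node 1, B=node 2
Nodal analysis, taking node 2 as the 0 V reference.
Source V1 fixes V_0 = 15 V.
KCL at each unknown node (sum of currents leaving = 0; resistances in Ω):
  Node 1: (V_1 - 15)/40 + (V_1 - 0)/40 = 0
Collecting terms: 0.05 × V_1 = 0.375  =>  V_1 = 7.5 V
Power in each resistor, P = (ΔV)²/R:
  P_R1 = (15 - 7.5)²/40 = 1.406 W
  P_R2 = (7.5 - 0)²/40 = 1.406 W
P_total = P_R1 + P_R2 = 2.812 W

Final answer: 2.812 W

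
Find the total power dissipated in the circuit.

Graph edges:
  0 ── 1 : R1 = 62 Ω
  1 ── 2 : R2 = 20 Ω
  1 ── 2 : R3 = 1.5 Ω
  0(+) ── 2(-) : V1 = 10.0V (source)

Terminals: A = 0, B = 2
Nodal analysis, taking node 2 as the 0 V reference.
Source V1 fixes V_0 = 10 V.
KCL at each unknown node (sum of currents leaving = 0; resistances in Ω):
  Node 1: (V_1 - 10)/62 + (V_1 - 0)/20 + (V_1 - 0)/1.5 = 0
Collecting terms: 0.7328 × V_1 = 0.1613  =>  V_1 = 0.2201 V
Power in each resistor, P = (ΔV)²/R:
  P_R1 = (10 - 0.2201)²/62 = 1.543 W
  P_R2 = (0.2201 - 0)²/20 = 0.002422 W
  P_R3 = (0.2201 - 0)²/1.5 = 0.0323 W
P_total = P_R1 + P_R2 + P_R3 = 1.577 W

Final answer: 1.577 W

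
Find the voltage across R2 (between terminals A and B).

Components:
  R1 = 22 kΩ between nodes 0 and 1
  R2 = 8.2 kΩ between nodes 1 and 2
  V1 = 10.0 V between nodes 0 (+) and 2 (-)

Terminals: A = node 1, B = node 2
R1 and R2 are in series across V1 (node 0 → node 1 → node 2), and the output A–B is taken across R2, so this is a voltage divider.
Series current: I = V1/(R1 + R2) = 10/(22000 + 8200) = 10/30200 = 0.0003311 A
V_R2 = I × R2 = V1 × R2/(R1 + R2) = 10 × 8200/30200 = 2.715 V

Final answer: 2.715 V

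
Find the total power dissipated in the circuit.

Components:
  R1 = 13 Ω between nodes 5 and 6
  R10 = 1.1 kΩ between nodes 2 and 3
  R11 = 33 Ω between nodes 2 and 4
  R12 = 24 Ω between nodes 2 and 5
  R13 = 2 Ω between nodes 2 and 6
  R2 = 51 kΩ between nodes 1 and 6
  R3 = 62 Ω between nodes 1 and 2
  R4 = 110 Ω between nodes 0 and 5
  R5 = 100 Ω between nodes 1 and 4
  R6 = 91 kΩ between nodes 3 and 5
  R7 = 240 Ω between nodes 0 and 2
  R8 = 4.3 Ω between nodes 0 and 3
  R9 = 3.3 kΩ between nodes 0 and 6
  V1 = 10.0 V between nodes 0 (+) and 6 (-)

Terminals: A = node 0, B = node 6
Nodal analysis, taking node 6 as the 0 V reference.
Source V1 fixes V_0 = 10 V.
KCL at each unknown node (sum of currents leaving = 0; resistances in Ω):
  Node 1: (V_1 - 0)/51000 + (V_1 - V_2)/62 + (V_1 - V_4)/100 = 0
  Node 2: (V_2 - V_1)/62 + (V_2 - 10)/240 + (V_2 - V_3)/1100 + (V_2 - V_4)/33 + (V_2 - V_5)/24 + (V_2 - 0)/2 = 0
  Node 3: (V_3 - V_5)/91000 + (V_3 - 10)/4.3 + (V_3 - V_2)/1100 = 0
  Node 4: (V_4 - V_1)/100 + (V_4 - V_2)/33 = 0
  Node 5: (V_5 - 0)/13 + (V_5 - 10)/110 + (V_5 - V_3)/91000 + (V_5 - V_2)/24 = 0
Collecting terms (coefficients in siemens):
  0.02615·V_1 - 0.01613·V_2 - 0.01·V_4 = 0
  0.5932·V_2 - 0.01613·V_1 - 0.0009091·V_3 - 0.0303·V_4 - 0.04167·V_5 = 0.04167
  0.2335·V_3 - 0.0009091·V_2 - 0.00001099·V_5 = 2.326
  0.0403·V_4 - 0.01·V_1 - 0.0303·V_2 = 0
  0.1277·V_5 - 0.04167·V_2 - 0.00001099·V_3 = 0.09091
Solving these 5 simultaneous equations (Gaussian elimination) gives:
  V_1 = 0.1507 V, V_2 = 0.1508 V, V_3 = 9.961 V, V_4 = 0.1508 V
  V_5 = 0.762 V
Power in each resistor, P = (ΔV)²/R:
  P_R1 = (0.762 - 0)²/13 = 0.04467 W
  P_R2 = (0.1507 - 0)²/51000 = 0.0000004454 W
  P_R3 = (0.1507 - 0.1508)²/62 = 0.0000000002519 W
  P_R4 = (10 - 0.762)²/110 = 0.7758 W
  P_R5 = (0.1507 - 0.1508)²/100 = 0.00000000008828 W
  P_R6 = (9.961 - 0.762)²/91000 = 0.0009299 W
  P_R7 = (10 - 0.1508)²/240 = 0.4042 W
  P_R8 = (10 - 9.961)²/4.3 = 0.0003498 W
  P_R9 = (10 - 0)²/3300 = 0.0303 W
  P_R10 = (0.1508 - 9.961)²/1100 = 0.08749 W
  P_R11 = (0.1508 - 0.1508)²/33 = 0.00000000002913 W
  P_R12 = (0.1508 - 0.762)²/24 = 0.01556 W
  P_R13 = (0.1508 - 0)²/2 = 0.01138 W
P_total = P_R1 + P_R2 + P_R3 + P_R4 + P_R5 + P_R6 + P_R7 + P_R8 + P_R9 + P_R10 + P_R11 + P_R12 + P_R13 = 1.371 W

Final answer: 1.371 W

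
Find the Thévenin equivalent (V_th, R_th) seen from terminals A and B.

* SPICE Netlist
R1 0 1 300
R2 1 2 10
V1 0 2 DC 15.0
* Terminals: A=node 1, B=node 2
Step 1 — V_th is the open-circuit voltage V_A - V_B (nothing connected across the terminals).
Nodal analysis, taking node 2 as the 0 V reference.
Source V1 fixes V_0 = 15 V.
KCL at each unknown node (sum of currents leaving = 0; resistances in Ω):
  Node 1: (V_1 - 15)/300 + (V_1 - 0)/10 = 0
Collecting terms: 0.1033 × V_1 = 0.05  =>  V_1 = 0.4839 V
V_th = V_1 - V_2 = 0.4839 - 0 = 0.4839 V
Step 2 — R_th: zero the source — replace V1 by a short circuit (node 2 merges into node 0) — and find the resistance seen between A (node 1) and B (node 0).
Reduce the network between node 1 (A) and node 0 (B) by series/parallel combination:
  Rp1 = R1 ‖ R2 (parallel, both between nodes 0 and 1) = 1/(1/300 + 1/10) = 9.677 Ω
R_th = 9.677 Ω

Final answer: V_th = 0.4839 V, R_th = 9.677 Ω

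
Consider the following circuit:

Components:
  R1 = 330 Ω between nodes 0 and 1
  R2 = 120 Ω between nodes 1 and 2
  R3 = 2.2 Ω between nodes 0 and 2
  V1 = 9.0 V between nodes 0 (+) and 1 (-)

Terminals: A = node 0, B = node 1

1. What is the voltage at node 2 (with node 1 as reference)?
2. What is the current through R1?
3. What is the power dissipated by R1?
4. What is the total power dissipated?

Nodal analysis, taking node 1 as the 0 V reference.
Source V1 fixes V_0 = 9 V.
KCL at each unknown node (sum of currents leaving = 0; resistances in Ω):
  Node 2: (V_2 - 0)/120 + (V_2 - 9)/2.2 = 0
Collecting terms: 0.4629 × V_2 = 4.091  =>  V_2 = 8.838 V
Part 1:
  Read off the nodal solution: V_2 = 8.838 V
Part 2:
  I_R1 = (V_0 - V_1)/R1 = (9 - 0)/330 = 0.02727 A
  Magnitude: I_R1 = 0.02727 A
Part 3:
  I_R1 = (V_0 - V_1)/R1 = (9 - 0)/330 = 0.02727 A
  P_R1 = I_R1² × R1 = (0.02727)² × 330 = 0.2455 W
Part 4:
  Power in each resistor, P = (ΔV)²/R:
    P_R1 = (9 - 0)²/330 = 0.2455 W
    P_R2 = (0 - 8.838)²/120 = 0.6509 W
    P_R3 = (9 - 8.838)²/2.2 = 0.01193 W
  P_total = P_R1 + P_R2 + P_R3 = 0.9083 W

Final answers:
1. V_2 = 8.838 V
2. I_R1 = 0.02727 A
3. P_R1 = 0.2455 W
4. P_total = 0.9083 W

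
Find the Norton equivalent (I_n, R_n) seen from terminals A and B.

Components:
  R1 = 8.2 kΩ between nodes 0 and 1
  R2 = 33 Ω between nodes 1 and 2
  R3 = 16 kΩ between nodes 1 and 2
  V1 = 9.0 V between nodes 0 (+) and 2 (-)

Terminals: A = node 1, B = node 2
Find the Thévenin equivalent first; then I_n = V_th/R_th and R_n = R_th.
Step 1 — V_th is the open-circuit voltage V_A - V_B (nothing connected across the terminals).
Nodal analysis, taking node 2 as the 0 V reference.
Source V1 fixes V_0 = 9 V.
KCL at each unknown node (sum of currents leaving = 0; resistances in Ω):
  Node 1: (V_1 - 9)/8200 + (V_1 - 0)/33 + (V_1 - 0)/16000 = 0
Collecting terms: 0.03049 × V_1 = 0.001098  =>  V_1 = 0.036 V
V_th = V_1 - V_2 = 0.036 - 0 = 0.036 V
Step 2 — R_th: zero the source — replace V1 by a short circuit (node 2 merges into node 0) — and find the resistance seen between A (node 1) and B (node 0).
Reduce the network between node 1 (A) and node 0 (B) by series/parallel combination:
  Rp1 = R1 ‖ R2 ‖ R3 (parallel, all between nodes 0 and 1) = 1/(1/8200 + 1/33 + 1/16000) = 32.8 Ω
R_th = 32.8 Ω
I_n = V_th/R_th = 0.036/32.8 = 0.001098 A, and R_n = R_th = 32.8 Ω

Final answer: I_n = 0.001098 A, R_n = 32.8 Ω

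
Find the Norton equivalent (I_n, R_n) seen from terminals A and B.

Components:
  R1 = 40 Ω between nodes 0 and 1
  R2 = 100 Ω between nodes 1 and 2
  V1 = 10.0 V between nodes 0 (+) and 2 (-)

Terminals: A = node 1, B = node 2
Find the Thévenin equivalent first; then I_n = V_th/R_th and R_n = R_th.
Step 1 — V_th is the open-circuit voltage V_A - V_B (nothing connected across the terminals).
Nodal analysis, taking node 2 as the 0 V reference.
Source V1 fixes V_0 = 10 V.
KCL at each unknown node (sum of currents leaving = 0; resistances in Ω):
  Node 1: (V_1 - 10)/40 + (V_1 - 0)/100 = 0
Collecting terms: 0.035 × V_1 = 0.25  =>  V_1 = 7.143 V
V_th = V_1 - V_2 = 7.143 - 0 = 7.143 V
Step 2 — R_th: zero the source — replace V1 by a short circuit (node 2 merges into node 0) — and find the resistance seen between A (node 1) and B (node 0).
Reduce the network between node 1 (A) and node 0 (B) by series/parallel combination:
  Rp1 = R1 ‖ R2 (parallel, both between nodes 0 and 1) = 1/(1/40 + 1/100) = 28.57 Ω
R_th = 28.57 Ω
I_n = V_th/R_th = 7.143/28.57 = 0.25 A, and R_n = R_th = 28.57 Ω

Final answer: I_n = 0.25 A, R_n = 28.57 Ω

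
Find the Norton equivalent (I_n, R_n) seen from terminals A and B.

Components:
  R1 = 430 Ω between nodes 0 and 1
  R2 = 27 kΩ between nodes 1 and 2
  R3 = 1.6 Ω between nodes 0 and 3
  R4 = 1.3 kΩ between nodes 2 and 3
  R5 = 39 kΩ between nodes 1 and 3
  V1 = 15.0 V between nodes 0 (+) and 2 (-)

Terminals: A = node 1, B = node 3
Find the Thévenin equivalent first; then I_n = V_th/R_th and R_n = R_th.
Step 1 — V_th is the open-circuit voltage V_A - V_B (nothing connected across the terminals).
Nodal analysis, taking node 2 as the 0 V reference.
Source V1 fixes V_0 = 15 V.
KCL at each unknown node (sum of currents leaving = 0; resistances in Ω):
  Node 1: (V_1 - 15)/430 + (V_1 - 0)/27000 + (V_1 - V_3)/39000 = 0
  Node 3: (V_3 - 15)/1.6 + (V_3 - 0)/1300 + (V_3 - V_1)/39000 = 0
Collecting terms (coefficients in siemens):
  0.002388·V_1 - 0.00002564·V_3 = 0.03488
  0.6258·V_3 - 0.00002564·V_1 = 9.375
Determinant D = (0.002388)(0.6258) - (-0.00002564)(-0.00002564) = 0.001495
V_1 = [(0.03488)(0.6258) - (-0.00002564)(9.375)]/D = 14.77 V
V_3 = [(0.002388)(9.375) - (0.03488)(-0.00002564)]/D = 14.98 V
V_th = V_1 - V_3 = 14.77 - 14.98 = -0.2144 V
Step 2 — R_th: zero the source — replace V1 by a short circuit (node 2 merges into node 0) — and find the resistance seen between A (node 1) and B (node 3).
Reduce the network between node 1 (A) and node 3 (B) by series/parallel combination:
  Rp1 = R1 ‖ R2 (parallel, both between nodes 0 and 1) = 1/(1/430 + 1/27000) = 423.3 Ω
  Rp2 = R3 ‖ R4 (parallel, both between nodes 0 and 3) = 1/(1/1.6 + 1/1300) = 1.598 Ω
  Rs1 = Rp1 + Rp2 (series, joined only at node 0) = 423.3 + 1.598 = 424.9 Ω
  Rp3 = R5 ‖ Rs1 (parallel, both between nodes 1 and 3) = 1/(1/39000 + 1/424.9) = 420.3 Ω
R_th = 420.3 Ω
I_n = V_th/R_th = -0.2144/420.3 = -0.0005101 A, and R_n = R_th = 420.3 Ω

Final answer: I_n = -0.0005101 A, R_n = 420.3 Ω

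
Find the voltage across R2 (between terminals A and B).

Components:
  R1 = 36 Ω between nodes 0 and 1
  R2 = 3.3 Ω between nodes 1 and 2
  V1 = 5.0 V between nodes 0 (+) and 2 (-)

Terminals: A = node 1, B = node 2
R1 and R2 are in series across V1 (node 0 → node 1 → node 2), and the output A–B is taken across R2, so this is a voltage divider.
Series current: I = V1/(R1 + R2) = 5/(36 + 3.3) = 5/39.3 = 0.1272 A
V_R2 = I × R2 = V1 × R2/(R1 + R2) = 5 × 3.3/39.3 = 0.4198 V

Final answer: 0.4198 V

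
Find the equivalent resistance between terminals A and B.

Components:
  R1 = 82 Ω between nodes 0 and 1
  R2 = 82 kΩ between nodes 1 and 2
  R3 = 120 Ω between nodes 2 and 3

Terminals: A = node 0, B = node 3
Reduce the network between node 0 (A) and node 3 (B) by series/parallel combination:
  Rs1 = R1 + R2 (series, joined only at node 1) = 82 + 82000 = 82080 Ω
  Rs2 = R3 + Rs1 (series, joined only at node 2) = 120 + 82080 = 82200 Ω
R_eq = 82.2 kΩ

Final answer: 82.2 kΩ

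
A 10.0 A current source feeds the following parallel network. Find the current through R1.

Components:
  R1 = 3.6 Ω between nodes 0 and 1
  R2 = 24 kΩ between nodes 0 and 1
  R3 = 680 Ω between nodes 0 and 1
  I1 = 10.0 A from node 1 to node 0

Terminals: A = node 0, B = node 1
All resistors sit directly between nodes 0 and 1, so they are in parallel and share one voltage V; the full source current 10 A splits among them.
1/R_par = 1/3.6 + 1/24000 + 1/680 = 0.2793 S  =>  R_par = 3.581 Ω
V = I × R_par = 10 × 3.581 = 35.81 V
I_R1 = V/R1 = 35.81/3.6 = 9.946 A

Final answer: 9.946 A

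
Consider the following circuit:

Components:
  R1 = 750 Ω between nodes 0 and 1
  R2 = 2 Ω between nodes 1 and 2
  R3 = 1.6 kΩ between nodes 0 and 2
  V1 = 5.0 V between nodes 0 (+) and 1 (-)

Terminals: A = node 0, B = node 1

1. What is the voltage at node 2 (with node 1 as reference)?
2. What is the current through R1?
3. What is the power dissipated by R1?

Nodal analysis, taking node 1 as the 0 V reference.
Source V1 fixes V_0 = 5 V.
KCL at each unknown node (sum of currents leaving = 0; resistances in Ω):
  Node 2: (V_2 - 0)/2 + (V_2 - 5)/1600 = 0
Collecting terms: 0.5006 × V_2 = 0.003125  =>  V_2 = 0.006242 V
Part 1:
  Read off the nodal solution: V_2 = 0.006242 V
Part 2:
  I_R1 = (V_0 - V_1)/R1 = (5 - 0)/750 = 0.006667 A
  Magnitude: I_R1 = 0.006667 A
Part 3:
  I_R1 = (V_0 - V_1)/R1 = (5 - 0)/750 = 0.006667 A
  P_R1 = I_R1² × R1 = (0.006667)² × 750 = 0.03333 W

Final answers:
1. V_2 = 0.006242 V
2. I_R1 = 0.006667 A
3. P_R1 = 0.03333 W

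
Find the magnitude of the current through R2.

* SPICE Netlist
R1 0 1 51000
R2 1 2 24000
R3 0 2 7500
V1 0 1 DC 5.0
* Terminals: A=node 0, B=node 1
Nodal analysis, taking node 1 as the 0 V reference.
Source V1 fixes V_0 = 5 V.
KCL at each unknown node (sum of currents leaving = 0; resistances in Ω):
  Node 2: (V_2 - 0)/24000 + (V_2 - 5)/7500 = 0
Collecting terms: 0.000175 × V_2 = 0.0006667  =>  V_2 = 3.81 V
I_R2 = (V_1 - V_2)/R2 = (0 - 3.81)/24000 = -0.0001587 A
|I_R2| = 0.0001587 A

Final answer: |I_R2| = 0.0001587 A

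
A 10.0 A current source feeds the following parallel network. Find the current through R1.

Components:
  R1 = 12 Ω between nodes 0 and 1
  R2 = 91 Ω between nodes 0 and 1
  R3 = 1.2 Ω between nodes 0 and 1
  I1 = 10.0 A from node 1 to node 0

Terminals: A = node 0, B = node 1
All resistors sit directly between nodes 0 and 1, so they are in parallel and share one voltage V; the full source current 10 A splits among them.
1/R_par = 1/12 + 1/91 + 1/1.2 = 0.9277 S  =>  R_par = 1.078 Ω
V = I × R_par = 10 × 1.078 = 10.78 V
I_R1 = V/R1 = 10.78/12 = 0.8983 A

Final answer: 0.8983 A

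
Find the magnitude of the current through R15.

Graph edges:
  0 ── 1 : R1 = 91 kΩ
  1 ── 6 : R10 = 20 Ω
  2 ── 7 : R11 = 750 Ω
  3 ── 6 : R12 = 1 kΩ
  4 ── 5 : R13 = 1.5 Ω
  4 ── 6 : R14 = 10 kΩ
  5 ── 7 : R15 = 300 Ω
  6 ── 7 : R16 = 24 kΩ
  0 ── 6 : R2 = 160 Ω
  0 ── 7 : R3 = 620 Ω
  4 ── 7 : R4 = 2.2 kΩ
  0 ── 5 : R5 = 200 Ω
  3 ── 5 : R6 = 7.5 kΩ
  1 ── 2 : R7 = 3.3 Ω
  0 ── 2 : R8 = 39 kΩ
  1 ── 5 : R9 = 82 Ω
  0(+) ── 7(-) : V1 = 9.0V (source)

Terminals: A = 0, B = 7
Nodal analysis, taking node 7 as the 0 V reference.
Source V1 fixes V_0 = 9 V.
KCL at each unknown node (sum of currents leaving = 0; resistances in Ω):
  Node 1: (V_1 - 9)/91000 + (V_1 - V_2)/3.3 + (V_1 - V_5)/82 + (V_1 - V_6)/20 = 0
  Node 2: (V_2 - V_1)/3.3 + (V_2 - 9)/39000 + (V_2 - 0)/750 = 0
  Node 3: (V_3 - V_5)/7500 + (V_3 - V_6)/1000 = 0
  Node 4: (V_4 - 0)/2200 + (V_4 - V_5)/1.5 + (V_4 - V_6)/10000 = 0
  Node 5: (V_5 - 9)/200 + (V_5 - V_3)/7500 + (V_5 - V_1)/82 + (V_5 - V_4)/1.5 + (V_5 - 0)/300 = 0
  Node 6: (V_6 - 9)/160 + (V_6 - V_1)/20 + (V_6 - V_3)/1000 + (V_6 - V_4)/10000 + (V_6 - 0)/24000 = 0
Collecting terms (coefficients in siemens):
  0.3652·V_1 - 0.303·V_2 - 0.0122·V_5 - 0.05·V_6 = 0.0000989
  0.3044·V_2 - 0.303·V_1 = 0.0002308
  0.001133·V_3 - 0.0001333·V_5 - 0.001·V_6 = 0
  0.6672·V_4 - 0.6667·V_5 - 0.0001·V_6 = 0
  0.6873·V_5 - 0.0122·V_1 - 0.0001333·V_3 - 0.6667·V_4 = 0.045
  0.05739·V_6 - 0.05·V_1 - 0.001·V_3 - 0.0001·V_4 = 0.05625
Solving these 6 simultaneous equations (Gaussian elimination) gives:
  V_1 = 6.335 V, V_2 = 6.307 V, V_3 = 6.53 V, V_4 = 5.831 V
  V_5 = 5.834 V, V_6 = 6.623 V
I_R15 = (V_5 - V_7)/R15 = (5.834 - 0)/300 = 0.01945 A
|I_R15| = 0.01945 A

Final answer: |I_R15| = 0.01945 A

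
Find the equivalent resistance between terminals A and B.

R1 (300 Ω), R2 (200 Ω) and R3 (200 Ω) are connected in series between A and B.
Reduce the network between node 0 (A) and node 3 (B) by series/parallel combination:
  Rs1 = R1 + R2 (series, joined only at node 1) = 300 + 200 = 500 Ω
  Rs2 = R3 + Rs1 (series, joined only at node 2) = 200 + 500 = 700 Ω
R_eq = 700 Ω

Final answer: 700 Ω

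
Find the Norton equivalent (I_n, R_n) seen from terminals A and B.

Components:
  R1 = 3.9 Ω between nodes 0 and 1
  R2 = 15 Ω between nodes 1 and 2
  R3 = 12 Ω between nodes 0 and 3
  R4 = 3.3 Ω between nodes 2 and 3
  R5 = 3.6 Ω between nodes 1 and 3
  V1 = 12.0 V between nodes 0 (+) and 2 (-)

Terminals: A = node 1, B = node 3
Find the Thévenin equivalent first; then I_n = V_th/R_th and R_n = R_th.
Step 1 — V_th is the open-circuit voltage V_A - V_B (nothing connected across the terminals).
Nodal analysis, taking node 2 as the 0 V reference.
Source V1 fixes V_0 = 12 V.
KCL at each unknown node (sum of currents leaving = 0; resistances in Ω):
  Node 1: (V_1 - 12)/3.9 + (V_1 - 0)/15 + (V_1 - V_3)/3.6 = 0
  Node 3: (V_3 - 12)/12 + (V_3 - 0)/3.3 + (V_3 - V_1)/3.6 = 0
Collecting terms (coefficients in siemens):
  0.6009·V_1 - 0.2778·V_3 = 3.077
  0.6641·V_3 - 0.2778·V_1 = 1
Determinant D = (0.6009)(0.6641) - (-0.2778)(-0.2778) = 0.3219
V_1 = [(3.077)(0.6641) - (-0.2778)(1)]/D = 7.211 V
V_3 = [(0.6009)(1) - (3.077)(-0.2778)]/D = 4.522 V
V_th = V_1 - V_3 = 7.211 - 4.522 = 2.69 V
Step 2 — R_th: zero the source — replace V1 by a short circuit (node 2 merges into node 0) — and find the resistance seen between A (node 1) and B (node 3).
Reduce the network between node 1 (A) and node 3 (B) by series/parallel combination:
  Rp1 = R1 ‖ R2 (parallel, both between nodes 0 and 1) = 1/(1/3.9 + 1/15) = 3.095 Ω
  Rp2 = R3 ‖ R4 (parallel, both between nodes 0 and 3) = 1/(1/12 + 1/3.3) = 2.588 Ω
  Rs1 = Rp1 + Rp2 (series, joined only at node 0) = 3.095 + 2.588 = 5.683 Ω
  Rp3 = R5 ‖ Rs1 (parallel, both between nodes 1 and 3) = 1/(1/3.6 + 1/5.683) = 2.204 Ω
R_th = 2.204 Ω
I_n = V_th/R_th = 2.69/2.204 = 1.22 A, and R_n = R_th = 2.204 Ω

Final answer: I_n = 1.22 A, R_n = 2.204 Ω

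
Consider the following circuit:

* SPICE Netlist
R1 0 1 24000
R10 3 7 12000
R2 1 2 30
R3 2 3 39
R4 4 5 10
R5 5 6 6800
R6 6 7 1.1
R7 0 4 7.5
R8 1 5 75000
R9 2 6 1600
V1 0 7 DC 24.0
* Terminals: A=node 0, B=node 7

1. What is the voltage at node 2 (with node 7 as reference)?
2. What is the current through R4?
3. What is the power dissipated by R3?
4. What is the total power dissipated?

Nodal analysis, taking node 7 as the 0 V reference.
Source V1 fixes V_0 = 24 V.
KCL at each unknown node (sum of currents leaving = 0; resistances in Ω):
  Node 1: (V_1 - 24)/24000 + (V_1 - V_2)/30 + (V_1 - V_5)/75000 = 0
  Node 2: (V_2 - V_1)/30 + (V_2 - V_3)/39 + (V_2 - V_6)/1600 = 0
  Node 3: (V_3 - V_2)/39 + (V_3 - 0)/12000 = 0
  Node 4: (V_4 - V_5)/10 + (V_4 - 24)/7.5 = 0
  Node 5: (V_5 - V_4)/10 + (V_5 - V_6)/6800 + (V_5 - V_1)/75000 = 0
  Node 6: (V_6 - V_5)/6800 + (V_6 - 0)/1.1 + (V_6 - V_2)/1600 = 0
Collecting terms (coefficients in siemens):
  0.03339·V_1 - 0.03333·V_2 - 0.00001333·V_5 = 0.001
  0.0596·V_2 - 0.03333·V_1 - 0.02564·V_3 - 0.000625·V_6 = 0
  0.02572·V_3 - 0.02564·V_2 = 0
  0.2333·V_4 - 0.1·V_5 = 3.2
  0.1002·V_5 - 0.00001333·V_1 - 0.1·V_4 - 0.0001471·V_6 = 0
  0.9099·V_6 - 0.000625·V_2 - 0.0001471·V_5 = 0
Solving these 6 simultaneous equations (Gaussian elimination) gives:
  V_1 = 1.767 V, V_2 = 1.73 V, V_3 = 1.725 V, V_4 = 23.97 V
  V_5 = 23.93 V, V_6 = 0.005057 V
Part 1:
  Read off the nodal solution: V_2 = 1.73 V
Part 2:
  I_R4 = (V_4 - V_5)/R4 = (23.97 - 23.93)/10 = 0.003814 A
  Magnitude: I_R4 = 0.003814 A
Part 3:
  I_R3 = (V_2 - V_3)/R3 = (1.73 - 1.725)/39 = 0.0001437 A
  P_R3 = I_R3² × R3 = (0.0001437)² × 39 = 0.0000008055 W
Part 4:
  Power in each resistor, P = (ΔV)²/R:
    P_R1 = (24 - 1.767)²/24000 = 0.0206 W
    P_R2 = (1.767 - 1.73)²/30 = 0.00004479 W
    P_R3 = (1.73 - 1.725)²/39 = 0.0000008055 W
    P_R4 = (23.97 - 23.93)²/10 = 0.0001455 W
    P_R5 = (23.93 - 0.005057)²/6800 = 0.0842 W
    P_R6 = (0.005057 - 0)²/1.1 = 0.00002325 W
    P_R7 = (24 - 23.97)²/7.5 = 0.0001091 W
    P_R8 = (1.767 - 23.93)²/75000 = 0.006551 W
    P_R9 = (1.73 - 0.005057)²/1600 = 0.00186 W
    P_R10 = (1.725 - 0)²/12000 = 0.0002479 W
  P_total = P_R1 + P_R2 + P_R3 + P_R4 + P_R5 + P_R6 + P_R7 + P_R8 + P_R9 + P_R10 = 0.1138 W

Final answers:
1. V_2 = 1.73 V
2. I_R4 = 0.003814 A
3. P_R3 = 8.055e-07 W
4. P_total = 0.1138 W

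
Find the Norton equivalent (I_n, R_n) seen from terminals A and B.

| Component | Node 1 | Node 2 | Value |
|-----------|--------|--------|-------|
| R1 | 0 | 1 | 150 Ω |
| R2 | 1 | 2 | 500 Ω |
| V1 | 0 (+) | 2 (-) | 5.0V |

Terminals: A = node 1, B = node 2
Find the Thévenin equivalent first; then I_n = V_th/R_th and R_n = R_th.
Step 1 — V_th is the open-circuit voltage V_A - V_B (nothing connected across the terminals).
Nodal analysis, taking node 2 as the 0 V reference.
Source V1 fixes V_0 = 5 V.
KCL at each unknown node (sum of currents leaving = 0; resistances in Ω):
  Node 1: (V_1 - 5)/150 + (V_1 - 0)/500 = 0
Collecting terms: 0.008667 × V_1 = 0.03333  =>  V_1 = 3.846 V
V_th = V_1 - V_2 = 3.846 - 0 = 3.846 V
Step 2 — R_th: zero the source — replace V1 by a short circuit (node 2 merges into node 0) — and find the resistance seen between A (node 1) and B (node 0).
Reduce the network between node 1 (A) and node 0 (B) by series/parallel combination:
  Rp1 = R1 ‖ R2 (parallel, both between nodes 0 and 1) = 1/(1/150 + 1/500) = 115.4 Ω
R_th = 115.4 Ω
I_n = V_th/R_th = 3.846/115.4 = 0.03333 A, and R_n = R_th = 115.4 Ω

Final answer: I_n = 0.03333 A, R_n = 115.4 Ω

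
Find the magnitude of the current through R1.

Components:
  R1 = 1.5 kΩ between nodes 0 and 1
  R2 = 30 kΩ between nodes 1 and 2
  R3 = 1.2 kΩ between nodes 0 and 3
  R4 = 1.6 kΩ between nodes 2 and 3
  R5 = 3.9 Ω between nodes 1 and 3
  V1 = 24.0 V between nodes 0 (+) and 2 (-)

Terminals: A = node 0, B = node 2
Nodal analysis, taking node 2 as the 0 V reference.
Source V1 fixes V_0 = 24 V.
KCL at each unknown node (sum of currents leaving = 0; resistances in Ω):
  Node 1: (V_1 - 24)/1500 + (V_1 - 0)/30000 + (V_1 - V_3)/3.9 = 0
  Node 3: (V_3 - 24)/1200 + (V_3 - 0)/1600 + (V_3 - V_1)/3.9 = 0
Collecting terms (coefficients in siemens):
  0.2571·V_1 - 0.2564·V_3 = 0.016
  0.2579·V_3 - 0.2564·V_1 = 0.02
Determinant D = (0.2571)(0.2579) - (-0.2564)(-0.2564) = 0.0005544
V_1 = [(0.016)(0.2579) - (-0.2564)(0.02)]/D = 16.69 V
V_3 = [(0.2571)(0.02) - (0.016)(-0.2564)]/D = 16.67 V
I_R1 = (V_0 - V_1)/R1 = (24 - 16.69)/1500 = 0.004873 A
|I_R1| = 0.004873 A

Final answer: |I_R1| = 0.004873 A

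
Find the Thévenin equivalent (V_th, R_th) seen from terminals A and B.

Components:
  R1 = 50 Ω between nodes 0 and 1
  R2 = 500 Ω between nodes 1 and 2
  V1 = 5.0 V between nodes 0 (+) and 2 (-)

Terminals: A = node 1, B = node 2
Step 1 — V_th is the open-circuit voltage V_A - V_B (nothing connected across the terminals).
Nodal analysis, taking node 2 as the 0 V reference.
Source V1 fixes V_0 = 5 V.
KCL at each unknown node (sum of currents leaving = 0; resistances in Ω):
  Node 1: (V_1 - 5)/50 + (V_1 - 0)/500 = 0
Collecting terms: 0.022 × V_1 = 0.1  =>  V_1 = 4.545 V
V_th = V_1 - V_2 = 4.545 - 0 = 4.545 V
Step 2 — R_th: zero the source — replace V1 by a short circuit (node 2 merges into node 0) — and find the resistance seen between A (node 1) and B (node 0).
Reduce the network between node 1 (A) and node 0 (B) by series/parallel combination:
  Rp1 = R1 ‖ R2 (parallel, both between nodes 0 and 1) = 1/(1/50 + 1/500) = 45.45 Ω
R_th = 45.45 Ω

Final answer: V_th = 4.545 V, R_th = 45.45 Ω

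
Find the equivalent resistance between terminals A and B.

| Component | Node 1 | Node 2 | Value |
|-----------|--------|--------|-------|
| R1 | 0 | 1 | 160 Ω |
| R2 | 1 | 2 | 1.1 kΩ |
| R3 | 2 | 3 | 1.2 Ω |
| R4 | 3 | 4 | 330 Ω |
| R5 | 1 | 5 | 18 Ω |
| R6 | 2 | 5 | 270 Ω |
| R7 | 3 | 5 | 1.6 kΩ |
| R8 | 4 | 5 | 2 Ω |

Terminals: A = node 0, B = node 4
The network is not a plain series/parallel combination. Inject a 1 A test current into terminal A (node 0) and return it from terminal B (node 4); then R_eq = V_A / (1 A).
Nodal analysis, taking node 4 as the 0 V reference.
Current source I_test pushes 1 A into node 0 and draws it out of node 4.
KCL at each unknown node (sum of currents leaving = 0; resistances in Ω):
  Node 0: (V_0 - V_1)/160 - 1 = 0
  Node 1: (V_1 - V_0)/160 + (V_1 - V_2)/1100 + (V_1 - V_5)/18 = 0
  Node 2: (V_2 - V_1)/1100 + (V_2 - V_3)/1.2 + (V_2 - V_5)/270 = 0
  Node 3: (V_3 - V_2)/1.2 + (V_3 - 0)/330 + (V_3 - V_5)/1600 = 0
  Node 5: (V_5 - V_1)/18 + (V_5 - V_2)/270 + (V_5 - V_3)/1600 + (V_5 - 0)/2 = 0
Collecting terms (coefficients in siemens):
  0.00625·V_0 - 0.00625·V_1 = 1
  0.06271·V_1 - 0.00625·V_0 - 0.0009091·V_2 - 0.05556·V_5 = 0
  0.8379·V_2 - 0.0009091·V_1 - 0.8333·V_3 - 0.003704·V_5 = 0
  0.837·V_3 - 0.8333·V_2 - 0.000625·V_5 = 0
  0.5599·V_5 - 0.05556·V_1 - 0.003704·V_2 - 0.000625·V_3 = 0
Solving these 5 simultaneous equations (Gaussian elimination) gives:
  V_0 = 179.7 V, V_1 = 19.71 V, V_2 = 3.21 V, V_3 = 3.197 V
  V_5 = 1.981 V
R_eq = V_0 / 1 A = 179.7 Ω

Final answer: 179.7 Ω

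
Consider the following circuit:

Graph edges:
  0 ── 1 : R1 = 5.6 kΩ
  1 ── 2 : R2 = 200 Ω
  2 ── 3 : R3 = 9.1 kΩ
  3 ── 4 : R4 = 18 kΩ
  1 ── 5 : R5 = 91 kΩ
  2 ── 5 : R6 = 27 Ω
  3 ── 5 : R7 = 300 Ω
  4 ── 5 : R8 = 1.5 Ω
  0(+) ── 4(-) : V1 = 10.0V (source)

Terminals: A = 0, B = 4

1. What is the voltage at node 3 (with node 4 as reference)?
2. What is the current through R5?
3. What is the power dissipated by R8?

Nodal analysis, taking node 4 as the 0 V reference.
Source V1 fixes V_0 = 10 V.
KCL at each unknown node (sum of currents leaving = 0; resistances in Ω):
  Node 1: (V_1 - 10)/5600 + (V_1 - V_2)/200 + (V_1 - V_5)/91000 = 0
  Node 2: (V_2 - V_1)/200 + (V_2 - V_3)/9100 + (V_2 - V_5)/27 = 0
  Node 3: (V_3 - V_2)/9100 + (V_3 - 0)/18000 + (V_3 - V_5)/300 = 0
  Node 5: (V_5 - V_1)/91000 + (V_5 - V_2)/27 + (V_5 - V_3)/300 + (V_5 - 0)/1.5 = 0
Collecting terms (coefficients in siemens):
  0.00519·V_1 - 0.005·V_2 - 0.00001099·V_5 = 0.001786
  0.04215·V_2 - 0.005·V_1 - 0.0001099·V_3 - 0.03704·V_5 = 0
  0.003499·V_3 - 0.0001099·V_2 - 0.003333·V_5 = 0
  0.707·V_5 - 0.00001099·V_1 - 0.03704·V_2 - 0.003333·V_3 = 0
Solving these 4 simultaneous equations (Gaussian elimination) gives:
  V_1 = 0.391 V, V_2 = 0.04865 V, V_3 = 0.00398 V, V_5 = 0.002574 V
Part 1:
  Read off the nodal solution: V_3 = 0.00398 V
Part 2:
  I_R5 = (V_1 - V_5)/R5 = (0.391 - 0.002574)/91000 = 0.000004268 A
  Magnitude: I_R5 = 0.000004268 A
Part 3:
  I_R8 = (V_4 - V_5)/R8 = (0 - 0.002574)/1.5 = -0.001716 A
  P_R8 = I_R8² × R8 = (-0.001716)² × 1.5 = 0.000004415 W

Final answers:
1. V_3 = 0.00398 V
2. I_R5 = 4.268e-06 A
3. P_R8 = 4.415e-06 W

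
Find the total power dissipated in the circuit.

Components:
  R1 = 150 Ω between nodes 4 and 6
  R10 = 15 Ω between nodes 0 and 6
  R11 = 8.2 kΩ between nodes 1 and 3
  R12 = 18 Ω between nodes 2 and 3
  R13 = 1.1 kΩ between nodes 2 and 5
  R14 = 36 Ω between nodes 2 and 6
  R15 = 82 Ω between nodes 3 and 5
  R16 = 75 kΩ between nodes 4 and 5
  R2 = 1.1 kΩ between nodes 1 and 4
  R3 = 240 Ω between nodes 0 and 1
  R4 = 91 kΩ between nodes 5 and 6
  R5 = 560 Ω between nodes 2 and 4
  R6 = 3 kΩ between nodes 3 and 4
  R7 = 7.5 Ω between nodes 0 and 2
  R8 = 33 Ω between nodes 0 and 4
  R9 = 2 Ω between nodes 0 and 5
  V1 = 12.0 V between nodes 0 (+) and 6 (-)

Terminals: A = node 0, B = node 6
Nodal analysis, taking node 6 as the 0 V reference.
Source V1 fixes V_0 = 12 V.
KCL at each unknown node (sum of currents leaving = 0; resistances in Ω):
  Node 1: (V_1 - V_4)/1100 + (V_1 - 12)/240 + (V_1 - V_3)/8200 = 0
  Node 2: (V_2 - V_4)/560 + (V_2 - 12)/7.5 + (V_2 - V_3)/18 + (V_2 - V_5)/1100 + (V_2 - 0)/36 = 0
  Node 3: (V_3 - V_4)/3000 + (V_3 - V_1)/8200 + (V_3 - V_2)/18 + (V_3 - V_5)/82 = 0
  Node 4: (V_4 - 0)/150 + (V_4 - V_1)/1100 + (V_4 - V_2)/560 + (V_4 - V_3)/3000 + (V_4 - 12)/33 + (V_4 - V_5)/75000 = 0
  Node 5: (V_5 - 0)/91000 + (V_5 - 12)/2 + (V_5 - V_2)/1100 + (V_5 - V_3)/82 + (V_5 - V_4)/75000 = 0
Collecting terms (coefficients in siemens):
  0.005198·V_1 - 0.000122·V_3 - 0.0009091·V_4 = 0.05
  0.2194·V_2 - 0.05556·V_3 - 0.001786·V_4 - 0.0009091·V_5 = 1.6
  0.06821·V_3 - 0.000122·V_1 - 0.05556·V_2 - 0.0003333·V_4 - 0.0122·V_5 = 0
  0.04001·V_4 - 0.0009091·V_1 - 0.001786·V_2 - 0.0003333·V_3 - 0.00001333·V_5 = 0.3636
  0.5131·V_5 - 0.0009091·V_2 - 0.0122·V_3 - 0.00001333·V_4 = 6
Solving these 5 simultaneous equations (Gaussian elimination) gives:
  V_1 = 11.59 V, V_2 = 10.06 V, V_3 = 10.4 V, V_4 = 9.891 V
  V_5 = 11.96 V
Power in each resistor, P = (ΔV)²/R:
  P_R1 = (9.891 - 0)²/150 = 0.6523 W
  P_R2 = (11.59 - 9.891)²/1100 = 0.002634 W
  P_R3 = (12 - 11.59)²/240 = 0.0006881 W
  P_R4 = (11.96 - 0)²/91000 = 0.001571 W
  P_R5 = (10.06 - 9.891)²/560 = 0.00004948 W
  P_R6 = (10.4 - 9.891)²/3000 = 0.00008609 W
  P_R7 = (12 - 10.06)²/7.5 = 0.503 W
  P_R8 = (12 - 9.891)²/33 = 0.1347 W
  P_R9 = (12 - 11.96)²/2 = 0.0008732 W
  P_R10 = (12 - 0)²/15 = 9.6 W
  P_R11 = (11.59 - 10.4)²/8200 = 0.0001739 W
  P_R12 = (10.06 - 10.4)²/18 = 0.006488 W
  P_R13 = (10.06 - 11.96)²/1100 = 0.003283 W
  P_R14 = (10.06 - 0)²/36 = 2.81 W
  P_R15 = (10.4 - 11.96)²/82 = 0.02963 W
  P_R16 = (9.891 - 11.96)²/75000 = 0.00005696 W
P_total = P_R1 + P_R2 + P_R3 + P_R4 + P_R5 + P_R6 + P_R7 + P_R8 + P_R9 + P_R10 + P_R11 + P_R12 + P_R13 + P_R14 + P_R15 + P_R16 = 13.75 W

Final answer: 13.75 W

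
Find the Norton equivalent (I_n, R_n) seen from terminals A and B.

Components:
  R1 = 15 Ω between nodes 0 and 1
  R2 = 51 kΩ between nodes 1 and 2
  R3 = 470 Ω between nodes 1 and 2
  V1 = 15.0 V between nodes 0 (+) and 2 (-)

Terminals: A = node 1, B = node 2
Find the Thévenin equivalent first; then I_n = V_th/R_th and R_n = R_th.
Step 1 — V_th is the open-circuit voltage V_A - V_B (nothing connected across the terminals).
Nodal analysis, taking node 2 as the 0 V reference.
Source V1 fixes V_0 = 15 V.
KCL at each unknown node (sum of currents leaving = 0; resistances in Ω):
  Node 1: (V_1 - 15)/15 + (V_1 - 0)/51000 + (V_1 - 0)/470 = 0
Collecting terms: 0.06881 × V_1 = 1  =>  V_1 = 14.53 V
V_th = V_1 - V_2 = 14.53 - 0 = 14.53 V
Step 2 — R_th: zero the source — replace V1 by a short circuit (node 2 merges into node 0) — and find the resistance seen between A (node 1) and B (node 0).
Reduce the network between node 1 (A) and node 0 (B) by series/parallel combination:
  Rp1 = R1 ‖ R2 ‖ R3 (parallel, all between nodes 0 and 1) = 1/(1/15 + 1/51000 + 1/470) = 14.53 Ω
R_th = 14.53 Ω
I_n = V_th/R_th = 14.53/14.53 = 1 A, and R_n = R_th = 14.53 Ω

Final answer: I_n = 1 A, R_n = 14.53 Ω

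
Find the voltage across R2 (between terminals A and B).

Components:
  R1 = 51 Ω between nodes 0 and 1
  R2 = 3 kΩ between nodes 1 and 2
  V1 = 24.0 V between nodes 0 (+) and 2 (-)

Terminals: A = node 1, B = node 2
R1 and R2 are in series across V1 (node 0 → node 1 → node 2), and the output A–B is taken across R2, so this is a voltage divider.
Series current: I = V1/(R1 + R2) = 24/(51 + 3000) = 24/3051 = 0.007866 A
V_R2 = I × R2 = V1 × R2/(R1 + R2) = 24 × 3000/3051 = 23.6 V

Final answer: 23.6 V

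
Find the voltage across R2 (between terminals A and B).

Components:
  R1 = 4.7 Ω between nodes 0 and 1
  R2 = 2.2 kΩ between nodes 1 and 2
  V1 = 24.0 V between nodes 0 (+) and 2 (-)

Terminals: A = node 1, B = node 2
R1 and R2 are in series across V1 (node 0 → node 1 → node 2), and the output A–B is taken across R2, so this is a voltage divider.
Series current: I = V1/(R1 + R2) = 24/(4.7 + 2200) = 24/2205 = 0.01089 A
V_R2 = I × R2 = V1 × R2/(R1 + R2) = 24 × 2200/2205 = 23.95 V

Final answer: 23.95 V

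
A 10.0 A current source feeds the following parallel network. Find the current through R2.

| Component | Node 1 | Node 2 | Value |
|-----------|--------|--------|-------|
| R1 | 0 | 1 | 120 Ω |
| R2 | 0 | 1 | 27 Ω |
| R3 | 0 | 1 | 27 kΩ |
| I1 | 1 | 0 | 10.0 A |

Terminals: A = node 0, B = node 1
All resistors sit directly between nodes 0 and 1, so they are in parallel and share one voltage V; the full source current 10 A splits among them.
1/R_par = 1/120 + 1/27 + 1/27000 = 0.04541 S  =>  R_par = 22.02 Ω
V = I × R_par = 10 × 22.02 = 220.2 V
I_R2 = V/R2 = 220.2/27 = 8.157 A

Final answer: 8.157 A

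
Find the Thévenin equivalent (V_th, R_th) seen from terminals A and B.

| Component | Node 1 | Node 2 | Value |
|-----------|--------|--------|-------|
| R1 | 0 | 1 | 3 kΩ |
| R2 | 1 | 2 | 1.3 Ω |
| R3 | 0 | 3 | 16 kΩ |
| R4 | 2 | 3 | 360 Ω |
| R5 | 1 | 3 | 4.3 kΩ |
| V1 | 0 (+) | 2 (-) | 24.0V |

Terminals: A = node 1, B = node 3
Step 1 — V_th is the open-circuit voltage V_A - V_B (nothing connected across the terminals).
Nodal analysis, taking node 2 as the 0 V reference.
Source V1 fixes V_0 = 24 V.
KCL at each unknown node (sum of currents leaving = 0; resistances in Ω):
  Node 1: (V_1 - 24)/3000 + (V_1 - 0)/1.3 + (V_1 - V_3)/4300 = 0
  Node 3: (V_3 - 24)/16000 + (V_3 - 0)/360 + (V_3 - V_1)/4300 = 0
Collecting terms (coefficients in siemens):
  0.7698·V_1 - 0.0002326·V_3 = 0.008
  0.003073·V_3 - 0.0002326·V_1 = 0.0015
Determinant D = (0.7698)(0.003073) - (-0.0002326)(-0.0002326) = 0.002365
V_1 = [(0.008)(0.003073) - (-0.0002326)(0.0015)]/D = 0.01054 V
V_3 = [(0.7698)(0.0015) - (0.008)(-0.0002326)]/D = 0.4889 V
V_th = V_1 - V_3 = 0.01054 - 0.4889 = -0.4784 V
Step 2 — R_th: zero the source — replace V1 by a short circuit (node 2 merges into node 0) — and find the resistance seen between A (node 1) and B (node 3).
Reduce the network between node 1 (A) and node 3 (B) by series/parallel combination:
  Rp1 = R1 ‖ R2 (parallel, both between nodes 0 and 1) = 1/(1/3000 + 1/1.3) = 1.299 Ω
  Rp2 = R3 ‖ R4 (parallel, both between nodes 0 and 3) = 1/(1/16000 + 1/360) = 352.1 Ω
  Rs1 = Rp1 + Rp2 (series, joined only at node 0) = 1.299 + 352.1 = 353.4 Ω
  Rp3 = R5 ‖ Rs1 (parallel, both between nodes 1 and 3) = 1/(1/4300 + 1/353.4) = 326.5 Ω
R_th = 326.5 Ω

Final answer: V_th = -0.4784 V, R_th = 326.5 Ω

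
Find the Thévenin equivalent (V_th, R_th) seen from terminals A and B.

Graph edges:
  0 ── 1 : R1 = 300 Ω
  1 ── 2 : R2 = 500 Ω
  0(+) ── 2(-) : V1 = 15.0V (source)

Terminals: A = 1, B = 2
Step 1 — V_th is the open-circuit voltage V_A - V_B (nothing connected across the terminals).
Nodal analysis, taking node 2 as the 0 V reference.
Source V1 fixes V_0 = 15 V.
KCL at each unknown node (sum of currents leaving = 0; resistances in Ω):
  Node 1: (V_1 - 15)/300 + (V_1 - 0)/500 = 0
Collecting terms: 0.005333 × V_1 = 0.05  =>  V_1 = 9.375 V
V_th = V_1 - V_2 = 9.375 - 0 = 9.375 V
Step 2 — R_th: zero the source — replace V1 by a short circuit (node 2 merges into node 0) — and find the resistance seen between A (node 1) and B (node 0).
Reduce the network between node 1 (A) and node 0 (B) by series/parallel combination:
  Rp1 = R1 ‖ R2 (parallel, both between nodes 0 and 1) = 1/(1/300 + 1/500) = 187.5 Ω
R_th = 187.5 Ω

Final answer: V_th = 9.375 V, R_th = 187.5 Ω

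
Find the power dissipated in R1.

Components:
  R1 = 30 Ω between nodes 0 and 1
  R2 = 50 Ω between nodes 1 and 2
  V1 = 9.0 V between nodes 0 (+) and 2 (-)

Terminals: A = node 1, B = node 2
Nodal analysis, taking node 2 as the 0 V reference.
Source V1 fixes V_0 = 9 V.
KCL at each unknown node (sum of currents leaving = 0; resistances in Ω):
  Node 1: (V_1 - 9)/30 + (V_1 - 0)/50 = 0
Collecting terms: 0.05333 × V_1 = 0.3  =>  V_1 = 5.625 V
I_R1 = (V_0 - V_1)/R1 = (9 - 5.625)/30 = 0.1125 A
P_R1 = I_R1² × R1 = (0.1125)² × 30 = 0.3797 W

Final answer: 0.3797 W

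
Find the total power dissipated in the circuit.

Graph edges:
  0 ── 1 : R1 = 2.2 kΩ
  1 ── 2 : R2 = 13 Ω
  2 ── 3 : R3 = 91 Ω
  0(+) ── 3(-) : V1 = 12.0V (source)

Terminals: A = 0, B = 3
Nodal analysis, taking node 3 as the 0 V reference.
Source V1 fixes V_0 = 12 V.
KCL at each unknown node (sum of currents leaving = 0; resistances in Ω):
  Node 1: (V_1 - 12)/2200 + (V_1 - V_2)/13 = 0
  Node 2: (V_2 - V_1)/13 + (V_2 - 0)/91 = 0
Collecting terms (coefficients in siemens):
  0.07738·V_1 - 0.07692·V_2 = 0.005455
  0.08791·V_2 - 0.07692·V_1 = 0
Determinant D = (0.07738)(0.08791) - (-0.07692)(-0.07692) = 0.0008853
V_1 = [(0.005455)(0.08791) - (-0.07692)(0)]/D = 0.5417 V
V_2 = [(0.07738)(0) - (0.005455)(-0.07692)]/D = 0.474 V
Power in each resistor, P = (ΔV)²/R:
  P_R1 = (12 - 0.5417)²/2200 = 0.05968 W
  P_R2 = (0.5417 - 0.474)²/13 = 0.0003526 W
  P_R3 = (0.474 - 0)²/91 = 0.002469 W
P_total = P_R1 + P_R2 + P_R3 = 0.0625 W

Final answer: 0.0625 W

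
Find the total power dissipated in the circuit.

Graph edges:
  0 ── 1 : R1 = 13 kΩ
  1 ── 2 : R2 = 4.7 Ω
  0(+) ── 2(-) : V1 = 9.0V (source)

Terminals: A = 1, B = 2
Nodal analysis, taking node 2 as the 0 V reference.
Source V1 fixes V_0 = 9 V.
KCL at each unknown node (sum of currents leaving = 0; resistances in Ω):
  Node 1: (V_1 - 9)/13000 + (V_1 - 0)/4.7 = 0
Collecting terms: 0.2128 × V_1 = 0.0006923  =>  V_1 = 0.003253 V
Power in each resistor, P = (ΔV)²/R:
  P_R1 = (9 - 0.003253)²/13000 = 0.006226 W
  P_R2 = (0.003253 - 0)²/4.7 = 0.000002251 W
P_total = P_R1 + P_R2 = 0.006229 W

Final answer: 0.006229 W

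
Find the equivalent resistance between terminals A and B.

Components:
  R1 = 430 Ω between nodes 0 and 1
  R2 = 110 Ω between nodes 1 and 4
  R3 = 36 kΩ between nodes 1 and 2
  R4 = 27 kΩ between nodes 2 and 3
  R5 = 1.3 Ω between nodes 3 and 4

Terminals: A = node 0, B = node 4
Reduce the network between node 0 (A) and node 4 (B) by series/parallel combination:
  Rs1 = R3 + R4 (series, joined only at node 2) = 36000 + 27000 = 63000 Ω
  Rs2 = R5 + Rs1 (series, joined only at node 3) = 1.3 + 63000 = 63000 Ω
  Rp1 = R2 ‖ Rs2 (parallel, both between nodes 1 and 4) = 1/(1/110 + 1/63000) = 109.8 Ω
  Rs3 = R1 + Rp1 (series, joined only at node 1) = 430 + 109.8 = 539.8 Ω
R_eq = 539.8 Ω

Final answer: 539.8 Ω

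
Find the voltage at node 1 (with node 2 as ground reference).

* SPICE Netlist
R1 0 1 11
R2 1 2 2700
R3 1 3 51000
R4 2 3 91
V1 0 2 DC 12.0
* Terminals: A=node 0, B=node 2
Nodal analysis, taking node 2 as the 0 V reference.
Source V1 fixes V_0 = 12 V.
KCL at each unknown node (sum of currents leaving = 0; resistances in Ω):
  Node 1: (V_1 - 12)/11 + (V_1 - 0)/2700 + (V_1 - V_3)/51000 = 0
  Node 3: (V_3 - V_1)/51000 + (V_3 - 0)/91 = 0
Collecting terms (coefficients in siemens):
  0.0913·V_1 - 0.00001961·V_3 = 1.091
  0.01101·V_3 - 0.00001961·V_1 = 0
Determinant D = (0.0913)(0.01101) - (-0.00001961)(-0.00001961) = 0.001005
V_1 = [(1.091)(0.01101) - (-0.00001961)(0)]/D = 11.95 V
V_3 = [(0.0913)(0) - (1.091)(-0.00001961)]/D = 0.02128 V
The requested potential is V_1 = 11.95 V.

Final answer: V_1 = 11.95 V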